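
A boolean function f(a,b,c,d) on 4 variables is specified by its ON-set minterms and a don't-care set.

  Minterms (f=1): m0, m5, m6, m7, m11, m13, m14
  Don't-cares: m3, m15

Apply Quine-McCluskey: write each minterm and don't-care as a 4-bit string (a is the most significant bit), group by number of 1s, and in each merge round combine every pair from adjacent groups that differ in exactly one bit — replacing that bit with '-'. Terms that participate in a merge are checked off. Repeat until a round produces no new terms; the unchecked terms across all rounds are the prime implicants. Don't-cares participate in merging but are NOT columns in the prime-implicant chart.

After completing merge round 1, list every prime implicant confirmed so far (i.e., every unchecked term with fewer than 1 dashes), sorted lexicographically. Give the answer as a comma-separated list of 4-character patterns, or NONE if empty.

0000

[col 0] 0000, 0011*, 0101*, 0110*, 0111*, 1011*, 1101*, 1110*, 1111*
[col 1] -011*, -101*, -110*, -111*, 0-11*, 01-1*, 011-*, 1-11*, 11-1*, 111-*
[col 2] --11, -1-1, -11-
Prime implicants: --11, -1-1, -11-, 0000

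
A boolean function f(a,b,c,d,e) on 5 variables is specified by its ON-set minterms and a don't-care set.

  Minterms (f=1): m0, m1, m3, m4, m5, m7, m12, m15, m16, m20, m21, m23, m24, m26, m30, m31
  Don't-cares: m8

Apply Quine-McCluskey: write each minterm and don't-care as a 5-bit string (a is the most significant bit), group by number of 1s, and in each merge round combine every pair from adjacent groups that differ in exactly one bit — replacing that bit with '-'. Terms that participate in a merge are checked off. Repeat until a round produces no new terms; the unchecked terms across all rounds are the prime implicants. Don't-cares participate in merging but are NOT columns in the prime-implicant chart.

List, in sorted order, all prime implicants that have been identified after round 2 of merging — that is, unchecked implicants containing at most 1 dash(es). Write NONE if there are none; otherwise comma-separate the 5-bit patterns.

Round 0: 00000✓ 00001✓ 00011✓ 00100✓ 00101✓ 00111✓ 01000✓ 01100✓ 01111✓ 10000✓ 10100✓ 10101✓ 10111✓ 11000✓ 11010✓ 11110✓ 11111✓
Round 1: -0000✓ -0100✓ -0101✓ -0111✓ -1000✓ -1111✓ 0-000✓ 0-100✓ 0-111✓ 00-00✓ 00-01✓ 00-11✓ 000-1✓ 0000-✓ 001-1✓ 0010-✓ 01-00✓ 1-000✓ 1-111✓ 10-00✓ 101-1✓ 1010-✓ 11-10 110-0 1111-
Round 2: --000 --111 -0-00 -01-1 -010- 0--00 00--1 00-0-
PIs = {--000, --111, -0-00, -01-1, -010-, 0--00, 00--1, 00-0-, 11-10, 110-0, 1111-}

11-10, 110-0, 1111-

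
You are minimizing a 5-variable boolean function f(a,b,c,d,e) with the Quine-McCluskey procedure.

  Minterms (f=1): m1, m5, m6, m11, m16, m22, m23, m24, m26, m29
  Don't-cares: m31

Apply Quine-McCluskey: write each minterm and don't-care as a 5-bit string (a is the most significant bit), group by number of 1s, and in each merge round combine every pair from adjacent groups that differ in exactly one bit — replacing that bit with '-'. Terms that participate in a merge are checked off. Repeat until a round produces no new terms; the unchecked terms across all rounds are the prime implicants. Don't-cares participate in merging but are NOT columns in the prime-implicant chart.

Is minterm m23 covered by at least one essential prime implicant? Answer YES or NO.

NO

size-2^0 implicants → 00001(✓)  00101(✓)  00110(✓)  01011  10000(✓)  10110(✓)  10111(✓)  11000(✓)  11010(✓)  11101(✓)  11111(✓)
size-2^1 implicants → -0110  00-01  1-000  1-111  1011-  110-0  111-1
Unchecked terms (primes): -0110, 00-01, 01011, 1-000, 1-111, 1011-, 110-0, 111-1
Minterm coverage:
  m1 ⊆ 00-01 [E]
  m5 ⊆ 00-01 [E]
  m6 ⊆ -0110 [E]
  m11 ⊆ 01011 [E]
  m16 ⊆ 1-000 [E]
  m22 ⊆ -0110,1011-
  m23 ⊆ 1-111,1011-
  m24 ⊆ 1-000,110-0
  m26 ⊆ 110-0 [E]
  m29 ⊆ 111-1 [E]
E = {-0110, 00-01, 01011, 1-000, 110-0, 111-1}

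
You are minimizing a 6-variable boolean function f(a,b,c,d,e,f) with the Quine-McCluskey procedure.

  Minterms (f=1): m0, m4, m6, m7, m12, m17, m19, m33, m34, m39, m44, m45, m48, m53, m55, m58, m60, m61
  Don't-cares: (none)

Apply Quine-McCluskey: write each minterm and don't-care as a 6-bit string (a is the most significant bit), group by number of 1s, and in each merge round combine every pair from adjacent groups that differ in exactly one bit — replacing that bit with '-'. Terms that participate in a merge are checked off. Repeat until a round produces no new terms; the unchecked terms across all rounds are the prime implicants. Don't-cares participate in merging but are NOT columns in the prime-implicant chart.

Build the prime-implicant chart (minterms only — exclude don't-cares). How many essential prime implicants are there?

7

size-2^0 implicants → 000000(✓)  000100(✓)  000110(✓)  000111(✓)  001100(✓)  010001(✓)  010011(✓)  100001  100010  100111(✓)  101100(✓)  101101(✓)  110000  110101(✓)  110111(✓)  111010  111100(✓)  111101(✓)
size-2^1 implicants → -00111  -01100  00-100  000-00  0001-0  00011-  0100-1  1-0111  1-1100(✓)  1-1101(✓)  10110-(✓)  11-101  1101-1  11110-(✓)
size-2^2 implicants → 1-110-
Unchecked terms (primes): -00111, -01100, 00-100, 000-00, 0001-0, 00011-, 0100-1, 1-0111, 1-110-, 100001, 100010, 11-101, 110000, 1101-1, 111010
Minterm coverage:
  m0 ⊆ 000-00 [E]
  m4 ⊆ 00-100,000-00,0001-0
  m6 ⊆ 0001-0,00011-
  m7 ⊆ -00111,00011-
  m12 ⊆ -01100,00-100
  m17 ⊆ 0100-1 [E]
  m19 ⊆ 0100-1 [E]
  m33 ⊆ 100001 [E]
  m34 ⊆ 100010 [E]
  m39 ⊆ -00111,1-0111
  m44 ⊆ -01100,1-110-
  m45 ⊆ 1-110- [E]
  m48 ⊆ 110000 [E]
  m53 ⊆ 11-101,1101-1
  m55 ⊆ 1-0111,1101-1
  m58 ⊆ 111010 [E]
  m60 ⊆ 1-110- [E]
  m61 ⊆ 1-110-,11-101
E = {000-00, 0100-1, 1-110-, 100001, 100010, 110000, 111010}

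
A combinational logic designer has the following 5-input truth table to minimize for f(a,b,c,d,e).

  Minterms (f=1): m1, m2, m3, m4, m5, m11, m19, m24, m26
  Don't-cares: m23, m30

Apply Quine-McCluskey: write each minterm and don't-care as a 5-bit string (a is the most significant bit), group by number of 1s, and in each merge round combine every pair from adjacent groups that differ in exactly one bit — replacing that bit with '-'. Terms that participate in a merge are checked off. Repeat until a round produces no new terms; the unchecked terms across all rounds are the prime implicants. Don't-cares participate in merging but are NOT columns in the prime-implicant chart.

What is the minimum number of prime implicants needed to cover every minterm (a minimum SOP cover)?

[col 0] 00001*, 00010*, 00011*, 00100*, 00101*, 01011*, 10011*, 10111*, 11000*, 11010*, 11110*
[col 1] -0011, 0-011, 00-01, 000-1, 0001-, 0010-, 10-11, 11-10, 110-0
Prime implicants: -0011, 0-011, 00-01, 000-1, 0001-, 0010-, 10-11, 11-10, 110-0
PI chart (minterm → PIs covering it):
  1 | 00-01,000-1
  2 | 0001-  (sole → essential)
  3 | -0011,0-011,000-1,0001-
  4 | 0010-  (sole → essential)
  5 | 00-01,0010-
  11 | 0-011  (sole → essential)
  19 | -0011,10-11
  24 | 110-0  (sole → essential)
  26 | 11-10,110-0
Essential prime implicants: 0-011, 0001-, 0010-, 110-0
Petrick residual → -0011, 00-01
Minimum SOP uses 6 PIs: b'c'de + a'c'de + a'b'd'e + a'b'c'd + a'b'cd' + abc'e'

6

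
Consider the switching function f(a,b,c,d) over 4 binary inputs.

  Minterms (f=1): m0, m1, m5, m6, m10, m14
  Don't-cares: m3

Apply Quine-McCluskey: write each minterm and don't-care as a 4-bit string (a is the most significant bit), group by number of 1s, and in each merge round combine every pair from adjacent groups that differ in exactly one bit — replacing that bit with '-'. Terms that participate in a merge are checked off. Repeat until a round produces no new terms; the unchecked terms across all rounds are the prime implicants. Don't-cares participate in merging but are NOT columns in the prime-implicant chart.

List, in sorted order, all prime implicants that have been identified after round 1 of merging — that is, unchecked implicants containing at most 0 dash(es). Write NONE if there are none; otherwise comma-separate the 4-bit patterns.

NONE

Round 0: 0000✓ 0001✓ 0011✓ 0101✓ 0110✓ 1010✓ 1110✓
Round 1: -110 0-01 00-1 000- 1-10
PIs = {-110, 0-01, 00-1, 000-, 1-10}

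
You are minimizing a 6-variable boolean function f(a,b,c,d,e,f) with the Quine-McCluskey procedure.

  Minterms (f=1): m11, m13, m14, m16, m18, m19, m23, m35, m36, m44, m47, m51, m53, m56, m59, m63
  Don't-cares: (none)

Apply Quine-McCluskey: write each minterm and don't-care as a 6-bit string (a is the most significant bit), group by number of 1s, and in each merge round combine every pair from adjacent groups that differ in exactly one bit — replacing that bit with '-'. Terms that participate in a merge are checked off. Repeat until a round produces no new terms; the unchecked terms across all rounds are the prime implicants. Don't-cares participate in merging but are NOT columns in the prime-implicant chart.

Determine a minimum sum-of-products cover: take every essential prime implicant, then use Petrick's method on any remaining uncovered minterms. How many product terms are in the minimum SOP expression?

11

Round 0: 001011 001101 001110 010000✓ 010010✓ 010011✓ 010111✓ 100011✓ 100100✓ 101100✓ 101111✓ 110011✓ 110101 111000 111011✓ 111111✓
Round 1: -10011 010-11 0100-0 01001- 1-0011 1-1111 10-100 11-011 111-11
PIs = {-10011, 001011, 001101, 001110, 010-11, 0100-0, 01001-, 1-0011, 1-1111, 10-100, 11-011, 110101, 111-11, 111000}
Coverage chart:
  m11: 001011 ←essential
  m13: 001101 ←essential
  m14: 001110 ←essential
  m16: 0100-0 ←essential
  m18: 0100-0,01001-
  m19: -10011,010-11,01001-
  m23: 010-11 ←essential
  m35: 1-0011 ←essential
  m36: 10-100 ←essential
  m44: 10-100 ←essential
  m47: 1-1111 ←essential
  m51: -10011,1-0011,11-011
  m53: 110101 ←essential
  m56: 111000 ←essential
  m59: 11-011,111-11
  m63: 1-1111,111-11
Essential: 001011, 001101, 001110, 010-11, 0100-0, 1-0011, 1-1111, 10-100, 110101, 111000
Petrick residual → 11-011
Min cover (11 terms): a'b'cd'ef + a'b'cde'f + a'b'cdef' + a'bc'ef + a'bc'd'f' + ac'd'ef + acdef + ab'de'f' + abd'ef + abc'de'f + abcd'e'f'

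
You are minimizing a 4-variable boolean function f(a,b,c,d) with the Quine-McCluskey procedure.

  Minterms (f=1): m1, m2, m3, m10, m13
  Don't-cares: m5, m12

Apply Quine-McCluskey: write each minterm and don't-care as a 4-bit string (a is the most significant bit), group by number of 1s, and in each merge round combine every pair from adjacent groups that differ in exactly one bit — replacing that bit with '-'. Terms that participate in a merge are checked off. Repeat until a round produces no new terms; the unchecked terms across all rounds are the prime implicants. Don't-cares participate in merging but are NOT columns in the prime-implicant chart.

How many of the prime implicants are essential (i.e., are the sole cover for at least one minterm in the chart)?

1

size-2^0 implicants → 0001(✓)  0010(✓)  0011(✓)  0101(✓)  1010(✓)  1100(✓)  1101(✓)
size-2^1 implicants → -010  -101  0-01  00-1  001-  110-
Unchecked terms (primes): -010, -101, 0-01, 00-1, 001-, 110-
Minterm coverage:
  m1 ⊆ 0-01,00-1
  m2 ⊆ -010,001-
  m3 ⊆ 00-1,001-
  m10 ⊆ -010 [E]
  m13 ⊆ -101,110-
E = {-010}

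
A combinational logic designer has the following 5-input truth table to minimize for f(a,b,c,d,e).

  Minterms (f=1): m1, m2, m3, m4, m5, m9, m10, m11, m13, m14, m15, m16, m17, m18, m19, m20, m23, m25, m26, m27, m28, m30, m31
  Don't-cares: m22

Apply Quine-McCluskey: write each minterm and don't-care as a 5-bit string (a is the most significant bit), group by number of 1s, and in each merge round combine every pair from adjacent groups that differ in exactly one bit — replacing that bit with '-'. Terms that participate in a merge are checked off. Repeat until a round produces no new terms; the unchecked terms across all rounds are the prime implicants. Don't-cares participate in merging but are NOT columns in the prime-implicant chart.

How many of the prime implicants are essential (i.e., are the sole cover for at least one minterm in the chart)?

5

size-2^0 implicants → 00001(✓)  00010(✓)  00011(✓)  00100(✓)  00101(✓)  01001(✓)  01010(✓)  01011(✓)  01101(✓)  01110(✓)  01111(✓)  10000(✓)  10001(✓)  10010(✓)  10011(✓)  10100(✓)  10110(✓)  10111(✓)  11001(✓)  11010(✓)  11011(✓)  11100(✓)  11110(✓)  11111(✓)
size-2^1 implicants → -0001(✓)  -0010(✓)  -0011(✓)  -0100  -1001(✓)  -1010(✓)  -1011(✓)  -1110(✓)  -1111(✓)  0-001(✓)  0-010(✓)  0-011(✓)  0-101(✓)  00-01(✓)  000-1(✓)  0001-(✓)  0010-  01-01(✓)  01-10(✓)  01-11(✓)  010-1(✓)  0101-(✓)  011-1(✓)  0111-(✓)  1-001(✓)  1-010(✓)  1-011(✓)  1-100(✓)  1-110(✓)  1-111(✓)  10-00(✓)  10-10(✓)  10-11(✓)  100-0(✓)  100-1(✓)  1000-(✓)  1001-(✓)  101-0(✓)  1011-(✓)  11-10(✓)  11-11(✓)  110-1(✓)  1101-(✓)  111-0(✓)  1111-(✓)
size-2^2 implicants → --001(✓)  --010(✓)  --011(✓)  -00-1(✓)  -001-(✓)  -1-10(✓)  -1-11(✓)  -10-1(✓)  -101-(✓)  -111-(✓)  0--01  0-0-1(✓)  0-01-(✓)  01--1  01-1-(✓)  1--10(✓)  1--11(✓)  1-0-1(✓)  1-01-(✓)  1-1-0  1-11-(✓)  10--0  10-1-(✓)  100--  11-1-(✓)
size-2^3 implicants → --0-1  --01-  -1-1-  1--1-
Unchecked terms (primes): --0-1, --01-, -0100, -1-1-, 0--01, 0010-, 01--1, 1--1-, 1-1-0, 10--0, 100--
Minterm coverage:
  m1 ⊆ --0-1,0--01
  m2 ⊆ --01- [E]
  m3 ⊆ --0-1,--01-
  m4 ⊆ -0100,0010-
  m5 ⊆ 0--01,0010-
  m9 ⊆ --0-1,0--01,01--1
  m10 ⊆ --01-,-1-1-
  m11 ⊆ --0-1,--01-,-1-1-,01--1
  m13 ⊆ 0--01,01--1
  m14 ⊆ -1-1- [E]
  m15 ⊆ -1-1-,01--1
  m16 ⊆ 10--0,100--
  m17 ⊆ --0-1,100--
  m18 ⊆ --01-,1--1-,10--0,100--
  m19 ⊆ --0-1,--01-,1--1-,100--
  m20 ⊆ -0100,1-1-0,10--0
  m23 ⊆ 1--1- [E]
  m25 ⊆ --0-1 [E]
  m26 ⊆ --01-,-1-1-,1--1-
  m27 ⊆ --0-1,--01-,-1-1-,1--1-
  m28 ⊆ 1-1-0 [E]
  m30 ⊆ -1-1-,1--1-,1-1-0
  m31 ⊆ -1-1-,1--1-
E = {--0-1, --01-, -1-1-, 1--1-, 1-1-0}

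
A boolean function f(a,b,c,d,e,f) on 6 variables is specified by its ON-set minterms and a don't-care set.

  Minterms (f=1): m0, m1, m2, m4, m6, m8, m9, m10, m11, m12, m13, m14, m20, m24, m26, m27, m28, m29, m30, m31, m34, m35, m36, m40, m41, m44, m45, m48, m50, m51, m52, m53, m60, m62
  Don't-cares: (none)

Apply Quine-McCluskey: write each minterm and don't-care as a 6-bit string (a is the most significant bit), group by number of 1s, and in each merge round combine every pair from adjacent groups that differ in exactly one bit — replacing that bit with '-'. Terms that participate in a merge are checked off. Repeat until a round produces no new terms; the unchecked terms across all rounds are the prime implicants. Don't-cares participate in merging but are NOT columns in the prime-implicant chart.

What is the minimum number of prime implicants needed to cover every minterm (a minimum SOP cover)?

Round 0: 000000✓ 000001✓ 000010✓ 000100✓ 000110✓ 001000✓ 001001✓ 001010✓ 001011✓ 001100✓ 001101✓ 001110✓ 010100✓ 011000✓ 011010✓ 011011✓ 011100✓ 011101✓ 011110✓ 011111✓ 100010✓ 100011✓ 100100✓ 101000✓ 101001✓ 101100✓ 101101✓ 110000✓ 110010✓ 110011✓ 110100✓ 110101✓ 111100✓ 111110✓
Round 1: -00010 -00100✓ -01000✓ -01001✓ -01100✓ -01101✓ -10100✓ -11100✓ -11110✓ 0-0100✓ 0-1000✓ 0-1010✓ 0-1011✓ 0-1100✓ 0-1101✓ 0-1110✓ 00-000✓ 00-001✓ 00-010✓ 00-100✓ 00-110✓ 000-00✓ 000-10✓ 0000-0✓ 00000-✓ 0001-0✓ 001-00✓ 001-01✓ 001-10✓ 0010-0✓ 0010-1✓ 00100-✓ 00101-✓ 0011-0✓ 00110-✓ 01-100✓ 011-00✓ 011-10✓ 011-11✓ 0110-0✓ 01101-✓ 0111-0✓ 0111-1✓ 01110-✓ 01111-✓ 1-0010✓ 1-0011✓ 1-0100✓ 1-1100✓ 10-100✓ 10001-✓ 101-00✓ 101-01✓ 10100-✓ 10110-✓ 11-100✓ 110-00 1100-0 11001-✓ 11010- 1111-0✓
Round 2: --0100✓ --1100✓ -0-100✓ -01-00✓ -01-01✓ -0100-✓ -0110-✓ -1-100✓ -111-0 0--100✓ 0-1-00✓ 0-1-10✓ 0-10-0✓ 0-101- 0-11-0✓ 0-110- 00--00✓ 00--10✓ 00-0-0✓ 00-00- 00-1-0✓ 000--0✓ 001--0✓ 001-0-✓ 0010-- 011--0✓ 011-1- 0111-- 1--100✓ 1-001- 101-0-✓
Round 3: ---100 -01-0- 0-1--0 00---0
PIs = {---100, -00010, -01-0-, -111-0, 0-1--0, 0-101-, 0-110-, 00---0, 00-00-, 0010--, 011-1-, 0111--, 1-001-, 110-00, 1100-0, 11010-}
Coverage chart:
  m0: 00---0,00-00-
  m1: 00-00- ←essential
  m2: -00010,00---0
  m4: ---100,00---0
  m6: 00---0 ←essential
  m8: -01-0-,0-1--0,00---0,00-00-,0010--
  m9: -01-0-,00-00-,0010--
  m10: 0-1--0,0-101-,00---0,0010--
  m11: 0-101-,0010--
  m12: ---100,-01-0-,0-1--0,0-110-,00---0
  m13: -01-0-,0-110-
  m14: 0-1--0,00---0
  m20: ---100 ←essential
  m24: 0-1--0 ←essential
  m26: 0-1--0,0-101-,011-1-
  m27: 0-101-,011-1-
  m28: ---100,-111-0,0-1--0,0-110-,0111--
  m29: 0-110-,0111--
  m30: -111-0,0-1--0,011-1-,0111--
  m31: 011-1-,0111--
  m34: -00010,1-001-
  m35: 1-001- ←essential
  m36: ---100 ←essential
  m40: -01-0- ←essential
  m41: -01-0- ←essential
  m44: ---100,-01-0-
  m45: -01-0- ←essential
  m48: 110-00,1100-0
  m50: 1-001-,1100-0
  m51: 1-001- ←essential
  m52: ---100,110-00,11010-
  m53: 11010- ←essential
  m60: ---100,-111-0
  m62: -111-0 ←essential
Essential: ---100, -01-0-, -111-0, 0-1--0, 00---0, 00-00-, 1-001-, 11010-
Petrick residual → 0-101-, 0111--, 110-00
Min cover (11 terms): de'f' + b'ce' + bcdf' + a'cf' + a'cd'e + a'b'f' + a'b'd'e' + a'bcd + ac'd'e + abc'e'f' + abc'de'

11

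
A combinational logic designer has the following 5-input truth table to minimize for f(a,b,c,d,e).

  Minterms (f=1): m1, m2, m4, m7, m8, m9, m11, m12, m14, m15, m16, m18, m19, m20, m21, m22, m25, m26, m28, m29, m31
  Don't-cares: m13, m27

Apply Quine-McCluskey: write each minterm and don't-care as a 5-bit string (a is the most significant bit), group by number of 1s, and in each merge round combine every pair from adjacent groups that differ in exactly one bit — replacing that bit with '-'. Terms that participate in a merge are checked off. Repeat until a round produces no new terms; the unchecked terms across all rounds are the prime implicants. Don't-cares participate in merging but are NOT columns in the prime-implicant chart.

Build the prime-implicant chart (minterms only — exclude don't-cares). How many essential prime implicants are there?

[col 0] 00001*, 00010*, 00100*, 00111*, 01000*, 01001*, 01011*, 01100*, 01101*, 01110*, 01111*, 10000*, 10010*, 10011*, 10100*, 10101*, 10110*, 11001*, 11010*, 11011*, 11100*, 11101*, 11111*
[col 1] -0010, -0100*, -1001*, -1011*, -1100*, -1101*, -1111*, 0-001, 0-100*, 0-111, 01-00*, 01-01*, 01-11*, 010-1*, 0100-*, 011-0*, 011-1*, 0110-*, 0111-*, 1-010*, 1-011*, 1-100*, 1-101*, 10-00*, 10-10*, 100-0*, 1001-*, 101-0*, 1010-*, 11-01*, 11-11*, 110-1*, 1101-*, 111-1*, 1110-*
[col 2] --100, -1-01*, -1-11*, -10-1*, -11-1*, -110-, 01--1*, 01-0-, 011--, 1-01-, 1-10-, 10--0, 11--1*
[col 3] -1--1
Prime implicants: --100, -0010, -1--1, -110-, 0-001, 0-111, 01-0-, 011--, 1-01-, 1-10-, 10--0
PI chart (minterm → PIs covering it):
  1 | 0-001  (sole → essential)
  2 | -0010  (sole → essential)
  4 | --100  (sole → essential)
  7 | 0-111  (sole → essential)
  8 | 01-0-  (sole → essential)
  9 | -1--1,0-001,01-0-
  11 | -1--1  (sole → essential)
  12 | --100,-110-,01-0-,011--
  14 | 011--  (sole → essential)
  15 | -1--1,0-111,011--
  16 | 10--0  (sole → essential)
  18 | -0010,1-01-,10--0
  19 | 1-01-  (sole → essential)
  20 | --100,1-10-,10--0
  21 | 1-10-  (sole → essential)
  22 | 10--0  (sole → essential)
  25 | -1--1  (sole → essential)
  26 | 1-01-  (sole → essential)
  28 | --100,-110-,1-10-
  29 | -1--1,-110-,1-10-
  31 | -1--1  (sole → essential)
Essential prime implicants: --100, -0010, -1--1, 0-001, 0-111, 01-0-, 011--, 1-01-, 1-10-, 10--0

10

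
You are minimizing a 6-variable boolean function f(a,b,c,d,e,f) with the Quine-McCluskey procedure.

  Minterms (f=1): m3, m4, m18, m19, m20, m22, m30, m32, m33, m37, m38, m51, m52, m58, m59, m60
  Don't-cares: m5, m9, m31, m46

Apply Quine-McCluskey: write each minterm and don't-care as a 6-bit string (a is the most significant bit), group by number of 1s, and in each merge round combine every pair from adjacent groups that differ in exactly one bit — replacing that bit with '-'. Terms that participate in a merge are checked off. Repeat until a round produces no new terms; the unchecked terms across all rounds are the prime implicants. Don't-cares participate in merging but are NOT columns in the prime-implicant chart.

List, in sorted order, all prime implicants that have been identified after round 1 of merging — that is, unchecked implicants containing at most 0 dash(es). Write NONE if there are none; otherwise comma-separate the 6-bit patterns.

001001

size-2^0 implicants → 000011(✓)  000100(✓)  000101(✓)  001001  010010(✓)  010011(✓)  010100(✓)  010110(✓)  011110(✓)  011111(✓)  100000(✓)  100001(✓)  100101(✓)  100110(✓)  101110(✓)  110011(✓)  110100(✓)  111010(✓)  111011(✓)  111100(✓)
size-2^1 implicants → -00101  -10011  -10100  0-0011  0-0100  00010-  01-110  010-10  01001-  0101-0  01111-  10-110  100-01  10000-  11-011  11-100  11101-
Unchecked terms (primes): -00101, -10011, -10100, 0-0011, 0-0100, 00010-, 001001, 01-110, 010-10, 01001-, 0101-0, 01111-, 10-110, 100-01, 10000-, 11-011, 11-100, 11101-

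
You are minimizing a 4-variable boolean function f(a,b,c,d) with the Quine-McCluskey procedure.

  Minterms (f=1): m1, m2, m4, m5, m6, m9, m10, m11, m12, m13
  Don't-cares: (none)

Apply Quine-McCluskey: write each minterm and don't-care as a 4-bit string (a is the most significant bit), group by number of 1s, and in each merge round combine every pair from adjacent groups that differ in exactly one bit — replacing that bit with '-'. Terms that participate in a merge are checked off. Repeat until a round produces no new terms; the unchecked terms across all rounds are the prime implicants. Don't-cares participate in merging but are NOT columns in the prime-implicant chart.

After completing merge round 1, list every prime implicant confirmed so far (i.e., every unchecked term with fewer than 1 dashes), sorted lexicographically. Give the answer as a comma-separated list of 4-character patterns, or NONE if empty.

size-2^0 implicants → 0001(✓)  0010(✓)  0100(✓)  0101(✓)  0110(✓)  1001(✓)  1010(✓)  1011(✓)  1100(✓)  1101(✓)
size-2^1 implicants → -001(✓)  -010  -100(✓)  -101(✓)  0-01(✓)  0-10  01-0  010-(✓)  1-01(✓)  10-1  101-  110-(✓)
size-2^2 implicants → --01  -10-
Unchecked terms (primes): --01, -010, -10-, 0-10, 01-0, 10-1, 101-

NONE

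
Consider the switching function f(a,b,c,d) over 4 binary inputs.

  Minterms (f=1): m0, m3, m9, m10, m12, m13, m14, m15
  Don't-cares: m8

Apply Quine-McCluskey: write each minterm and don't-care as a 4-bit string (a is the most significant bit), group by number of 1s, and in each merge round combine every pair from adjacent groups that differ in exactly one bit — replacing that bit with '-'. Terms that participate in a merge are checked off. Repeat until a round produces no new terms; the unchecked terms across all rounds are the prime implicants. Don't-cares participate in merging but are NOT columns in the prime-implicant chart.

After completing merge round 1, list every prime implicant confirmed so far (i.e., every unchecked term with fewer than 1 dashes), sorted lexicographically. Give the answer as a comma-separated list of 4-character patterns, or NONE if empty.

0011

Round 0: 0000✓ 0011 1000✓ 1001✓ 1010✓ 1100✓ 1101✓ 1110✓ 1111✓
Round 1: -000 1-00✓ 1-01✓ 1-10✓ 10-0✓ 100-✓ 11-0✓ 11-1✓ 110-✓ 111-✓
Round 2: 1--0 1-0- 11--
PIs = {-000, 0011, 1--0, 1-0-, 11--}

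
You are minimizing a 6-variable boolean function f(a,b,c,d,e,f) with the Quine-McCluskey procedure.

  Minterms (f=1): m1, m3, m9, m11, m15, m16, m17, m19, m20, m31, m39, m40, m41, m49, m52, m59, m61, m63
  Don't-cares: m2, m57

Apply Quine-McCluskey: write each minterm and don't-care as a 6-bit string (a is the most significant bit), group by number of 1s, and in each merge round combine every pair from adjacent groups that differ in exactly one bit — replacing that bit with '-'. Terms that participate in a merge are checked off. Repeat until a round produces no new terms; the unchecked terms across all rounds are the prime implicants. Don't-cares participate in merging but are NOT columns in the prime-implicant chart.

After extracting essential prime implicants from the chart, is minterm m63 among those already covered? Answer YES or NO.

YES

[col 0] 000001*, 000010*, 000011*, 001001*, 001011*, 001111*, 010000*, 010001*, 010011*, 010100*, 011111*, 100111, 101000*, 101001*, 110001*, 110100*, 111001*, 111011*, 111101*, 111111*
[col 1] -01001, -10001, -10100, -11111, 0-0001*, 0-0011*, 0-1111, 00-001*, 00-011*, 0000-1*, 00001-, 001-11, 0010-1*, 010-00, 0100-1*, 01000-, 1-1001, 10100-, 11-001, 111-01*, 111-11*, 1110-1*, 1111-1*
[col 2] 0-00-1, 00-0-1, 111--1
Prime implicants: -01001, -10001, -10100, -11111, 0-00-1, 0-1111, 00-0-1, 00001-, 001-11, 010-00, 01000-, 1-1001, 100111, 10100-, 11-001, 111--1
PI chart (minterm → PIs covering it):
  1 | 0-00-1,00-0-1
  3 | 0-00-1,00-0-1,00001-
  9 | -01001,00-0-1
  11 | 00-0-1,001-11
  15 | 0-1111,001-11
  16 | 010-00,01000-
  17 | -10001,0-00-1,01000-
  19 | 0-00-1  (sole → essential)
  20 | -10100,010-00
  31 | -11111,0-1111
  39 | 100111  (sole → essential)
  40 | 10100-  (sole → essential)
  41 | -01001,1-1001,10100-
  49 | -10001,11-001
  52 | -10100  (sole → essential)
  59 | 111--1  (sole → essential)
  61 | 111--1  (sole → essential)
  63 | -11111,111--1
Essential prime implicants: -10100, 0-00-1, 100111, 10100-, 111--1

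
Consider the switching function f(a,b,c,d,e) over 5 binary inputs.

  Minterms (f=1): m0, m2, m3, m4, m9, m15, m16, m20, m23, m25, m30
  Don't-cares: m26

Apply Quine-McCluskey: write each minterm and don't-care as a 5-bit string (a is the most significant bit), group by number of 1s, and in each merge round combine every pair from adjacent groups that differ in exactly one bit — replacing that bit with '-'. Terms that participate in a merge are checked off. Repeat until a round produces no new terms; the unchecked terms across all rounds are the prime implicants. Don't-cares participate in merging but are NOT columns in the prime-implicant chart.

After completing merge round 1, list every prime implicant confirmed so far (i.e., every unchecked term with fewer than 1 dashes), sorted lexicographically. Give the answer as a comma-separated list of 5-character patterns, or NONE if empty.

01111, 10111

size-2^0 implicants → 00000(✓)  00010(✓)  00011(✓)  00100(✓)  01001(✓)  01111  10000(✓)  10100(✓)  10111  11001(✓)  11010(✓)  11110(✓)
size-2^1 implicants → -0000(✓)  -0100(✓)  -1001  00-00(✓)  000-0  0001-  10-00(✓)  11-10
size-2^2 implicants → -0-00
Unchecked terms (primes): -0-00, -1001, 000-0, 0001-, 01111, 10111, 11-10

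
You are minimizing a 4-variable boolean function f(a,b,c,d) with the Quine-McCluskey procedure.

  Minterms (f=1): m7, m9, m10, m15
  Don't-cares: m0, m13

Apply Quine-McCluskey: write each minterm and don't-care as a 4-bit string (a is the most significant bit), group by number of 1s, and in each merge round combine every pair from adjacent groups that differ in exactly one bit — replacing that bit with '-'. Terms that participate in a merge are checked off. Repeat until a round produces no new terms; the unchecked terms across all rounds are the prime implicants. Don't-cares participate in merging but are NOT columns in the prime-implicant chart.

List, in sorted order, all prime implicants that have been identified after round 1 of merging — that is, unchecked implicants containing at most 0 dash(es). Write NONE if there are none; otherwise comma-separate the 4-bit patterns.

Round 0: 0000 0111✓ 1001✓ 1010 1101✓ 1111✓
Round 1: -111 1-01 11-1
PIs = {-111, 0000, 1-01, 1010, 11-1}

0000, 1010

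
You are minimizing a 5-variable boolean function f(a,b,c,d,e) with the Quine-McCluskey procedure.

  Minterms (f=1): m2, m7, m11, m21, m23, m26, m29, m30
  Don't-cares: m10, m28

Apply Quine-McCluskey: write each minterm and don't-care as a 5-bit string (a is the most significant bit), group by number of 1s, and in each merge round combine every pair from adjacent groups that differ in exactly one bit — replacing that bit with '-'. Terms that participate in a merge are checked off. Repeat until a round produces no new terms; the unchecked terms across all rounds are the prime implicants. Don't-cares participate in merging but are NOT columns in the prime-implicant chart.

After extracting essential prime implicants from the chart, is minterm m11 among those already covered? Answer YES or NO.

YES

[col 0] 00010*, 00111*, 01010*, 01011*, 10101*, 10111*, 11010*, 11100*, 11101*, 11110*
[col 1] -0111, -1010, 0-010, 0101-, 1-101, 101-1, 11-10, 111-0, 1110-
Prime implicants: -0111, -1010, 0-010, 0101-, 1-101, 101-1, 11-10, 111-0, 1110-
PI chart (minterm → PIs covering it):
  2 | 0-010  (sole → essential)
  7 | -0111  (sole → essential)
  11 | 0101-  (sole → essential)
  21 | 1-101,101-1
  23 | -0111,101-1
  26 | -1010,11-10
  29 | 1-101,1110-
  30 | 11-10,111-0
Essential prime implicants: -0111, 0-010, 0101-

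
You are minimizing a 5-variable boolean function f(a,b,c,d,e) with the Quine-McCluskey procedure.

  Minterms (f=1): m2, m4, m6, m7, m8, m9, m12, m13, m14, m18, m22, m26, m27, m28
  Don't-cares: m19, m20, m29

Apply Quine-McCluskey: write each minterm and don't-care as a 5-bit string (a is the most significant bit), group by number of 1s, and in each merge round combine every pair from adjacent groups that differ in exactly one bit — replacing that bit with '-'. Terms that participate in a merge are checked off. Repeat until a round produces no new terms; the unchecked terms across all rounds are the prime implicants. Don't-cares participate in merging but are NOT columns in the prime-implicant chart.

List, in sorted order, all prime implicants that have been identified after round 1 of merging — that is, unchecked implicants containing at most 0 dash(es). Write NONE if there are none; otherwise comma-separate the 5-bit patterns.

[col 0] 00010*, 00100*, 00110*, 00111*, 01000*, 01001*, 01100*, 01101*, 01110*, 10010*, 10011*, 10100*, 10110*, 11010*, 11011*, 11100*, 11101*
[col 1] -0010*, -0100*, -0110*, -1100*, -1101*, 0-100*, 0-110*, 00-10*, 001-0*, 0011-, 01-00*, 01-01*, 0100-*, 011-0*, 0110-*, 1-010*, 1-011*, 1-100*, 10-10*, 1001-*, 101-0*, 1101-*, 1110-*
[col 2] --100, -0-10, -01-0, -110-, 0-1-0, 01-0-, 1-01-
Prime implicants: --100, -0-10, -01-0, -110-, 0-1-0, 0011-, 01-0-, 1-01-

NONE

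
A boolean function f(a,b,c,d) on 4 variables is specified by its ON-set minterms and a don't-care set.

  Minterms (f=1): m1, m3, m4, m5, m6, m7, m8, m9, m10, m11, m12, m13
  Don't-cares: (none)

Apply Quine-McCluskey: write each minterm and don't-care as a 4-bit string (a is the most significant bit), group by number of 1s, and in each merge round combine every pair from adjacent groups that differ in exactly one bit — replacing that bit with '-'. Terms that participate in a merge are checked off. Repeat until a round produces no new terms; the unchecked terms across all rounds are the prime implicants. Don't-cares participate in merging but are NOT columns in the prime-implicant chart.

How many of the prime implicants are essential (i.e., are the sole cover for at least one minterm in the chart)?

2

[col 0] 0001*, 0011*, 0100*, 0101*, 0110*, 0111*, 1000*, 1001*, 1010*, 1011*, 1100*, 1101*
[col 1] -001*, -011*, -100*, -101*, 0-01*, 0-11*, 00-1*, 01-0*, 01-1*, 010-*, 011-*, 1-00*, 1-01*, 10-0*, 10-1*, 100-*, 101-*, 110-*
[col 2] --01, -0-1, -10-, 0--1, 01--, 1-0-, 10--
Prime implicants: --01, -0-1, -10-, 0--1, 01--, 1-0-, 10--
PI chart (minterm → PIs covering it):
  1 | --01,-0-1,0--1
  3 | -0-1,0--1
  4 | -10-,01--
  5 | --01,-10-,0--1,01--
  6 | 01--  (sole → essential)
  7 | 0--1,01--
  8 | 1-0-,10--
  9 | --01,-0-1,1-0-,10--
  10 | 10--  (sole → essential)
  11 | -0-1,10--
  12 | -10-,1-0-
  13 | --01,-10-,1-0-
Essential prime implicants: 01--, 10--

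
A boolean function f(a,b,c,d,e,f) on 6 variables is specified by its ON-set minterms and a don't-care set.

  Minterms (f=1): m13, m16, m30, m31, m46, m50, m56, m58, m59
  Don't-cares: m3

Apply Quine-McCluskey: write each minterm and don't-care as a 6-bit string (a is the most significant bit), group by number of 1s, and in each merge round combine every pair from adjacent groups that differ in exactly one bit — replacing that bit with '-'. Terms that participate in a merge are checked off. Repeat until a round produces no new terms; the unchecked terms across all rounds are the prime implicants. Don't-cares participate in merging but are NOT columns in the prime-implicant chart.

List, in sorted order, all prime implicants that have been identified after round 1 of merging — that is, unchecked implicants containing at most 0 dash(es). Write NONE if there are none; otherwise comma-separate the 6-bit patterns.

000011, 001101, 010000, 101110

size-2^0 implicants → 000011  001101  010000  011110(✓)  011111(✓)  101110  110010(✓)  111000(✓)  111010(✓)  111011(✓)
size-2^1 implicants → 01111-  11-010  1110-0  11101-
Unchecked terms (primes): 000011, 001101, 010000, 01111-, 101110, 11-010, 1110-0, 11101-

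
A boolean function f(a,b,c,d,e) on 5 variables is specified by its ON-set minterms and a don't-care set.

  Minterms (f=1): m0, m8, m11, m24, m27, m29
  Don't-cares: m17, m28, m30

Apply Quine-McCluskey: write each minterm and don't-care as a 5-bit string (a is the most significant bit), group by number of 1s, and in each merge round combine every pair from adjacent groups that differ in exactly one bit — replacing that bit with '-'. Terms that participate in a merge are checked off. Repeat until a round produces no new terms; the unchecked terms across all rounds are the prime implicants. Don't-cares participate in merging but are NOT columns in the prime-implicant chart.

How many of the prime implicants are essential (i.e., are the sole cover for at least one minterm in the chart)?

3

size-2^0 implicants → 00000(✓)  01000(✓)  01011(✓)  10001  11000(✓)  11011(✓)  11100(✓)  11101(✓)  11110(✓)
size-2^1 implicants → -1000  -1011  0-000  11-00  111-0  1110-
Unchecked terms (primes): -1000, -1011, 0-000, 10001, 11-00, 111-0, 1110-
Minterm coverage:
  m0 ⊆ 0-000 [E]
  m8 ⊆ -1000,0-000
  m11 ⊆ -1011 [E]
  m24 ⊆ -1000,11-00
  m27 ⊆ -1011 [E]
  m29 ⊆ 1110- [E]
E = {-1011, 0-000, 1110-}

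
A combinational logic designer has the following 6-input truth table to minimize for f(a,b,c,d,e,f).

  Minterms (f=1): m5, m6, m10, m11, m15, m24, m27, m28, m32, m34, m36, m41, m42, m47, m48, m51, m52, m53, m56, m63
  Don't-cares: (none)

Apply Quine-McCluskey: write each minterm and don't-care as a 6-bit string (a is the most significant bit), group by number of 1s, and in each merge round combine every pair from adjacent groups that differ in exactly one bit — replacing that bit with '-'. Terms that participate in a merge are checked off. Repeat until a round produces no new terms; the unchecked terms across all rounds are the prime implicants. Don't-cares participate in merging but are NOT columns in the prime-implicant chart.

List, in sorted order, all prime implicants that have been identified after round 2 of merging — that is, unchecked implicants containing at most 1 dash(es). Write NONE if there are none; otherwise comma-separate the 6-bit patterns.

Round 0: 000101 000110 001010✓ 001011✓ 001111✓ 011000✓ 011011✓ 011100✓ 100000✓ 100010✓ 100100✓ 101001 101010✓ 101111✓ 110000✓ 110011 110100✓ 110101✓ 111000✓ 111111✓
Round 1: -01010 -01111 -11000 0-1011 001-11 00101- 011-00 1-0000✓ 1-0100✓ 1-1111 10-010 100-00✓ 1000-0 11-000 110-00✓ 11010-
Round 2: 1-0-00
PIs = {-01010, -01111, -11000, 0-1011, 000101, 000110, 001-11, 00101-, 011-00, 1-0-00, 1-1111, 10-010, 1000-0, 101001, 11-000, 110011, 11010-}

-01010, -01111, -11000, 0-1011, 000101, 000110, 001-11, 00101-, 011-00, 1-1111, 10-010, 1000-0, 101001, 11-000, 110011, 11010-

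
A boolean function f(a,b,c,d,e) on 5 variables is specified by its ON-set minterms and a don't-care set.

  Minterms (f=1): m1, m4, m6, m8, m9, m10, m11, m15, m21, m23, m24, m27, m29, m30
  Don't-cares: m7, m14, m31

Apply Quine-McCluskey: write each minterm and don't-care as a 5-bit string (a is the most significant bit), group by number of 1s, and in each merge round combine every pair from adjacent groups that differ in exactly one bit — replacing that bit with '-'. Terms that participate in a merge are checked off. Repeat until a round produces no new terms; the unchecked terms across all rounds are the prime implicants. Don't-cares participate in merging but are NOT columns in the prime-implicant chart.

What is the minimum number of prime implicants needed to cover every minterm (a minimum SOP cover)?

7

[col 0] 00001*, 00100*, 00110*, 00111*, 01000*, 01001*, 01010*, 01011*, 01110*, 01111*, 10101*, 10111*, 11000*, 11011*, 11101*, 11110*, 11111*
[col 1] -0111*, -1000, -1011*, -1110*, -1111*, 0-001, 0-110*, 0-111*, 001-0, 0011-*, 01-10*, 01-11*, 010-0*, 010-1*, 0100-*, 0101-*, 0111-*, 1-101*, 1-111*, 101-1*, 11-11*, 111-1*, 1111-*
[col 2] --111, -1-11, -111-, 0-11-, 01-1-, 010--, 1-1-1
Prime implicants: --111, -1-11, -1000, -111-, 0-001, 0-11-, 001-0, 01-1-, 010--, 1-1-1
PI chart (minterm → PIs covering it):
  1 | 0-001  (sole → essential)
  4 | 001-0  (sole → essential)
  6 | 0-11-,001-0
  8 | -1000,010--
  9 | 0-001,010--
  10 | 01-1-,010--
  11 | -1-11,01-1-,010--
  15 | --111,-1-11,-111-,0-11-,01-1-
  21 | 1-1-1  (sole → essential)
  23 | --111,1-1-1
  24 | -1000  (sole → essential)
  27 | -1-11  (sole → essential)
  29 | 1-1-1  (sole → essential)
  30 | -111-  (sole → essential)
Essential prime implicants: -1-11, -1000, -111-, 0-001, 001-0, 1-1-1
Petrick residual → 01-1-
Minimum SOP uses 7 PIs: bde + bc'd'e' + bcd + a'c'd'e + a'b'ce' + a'bd + ace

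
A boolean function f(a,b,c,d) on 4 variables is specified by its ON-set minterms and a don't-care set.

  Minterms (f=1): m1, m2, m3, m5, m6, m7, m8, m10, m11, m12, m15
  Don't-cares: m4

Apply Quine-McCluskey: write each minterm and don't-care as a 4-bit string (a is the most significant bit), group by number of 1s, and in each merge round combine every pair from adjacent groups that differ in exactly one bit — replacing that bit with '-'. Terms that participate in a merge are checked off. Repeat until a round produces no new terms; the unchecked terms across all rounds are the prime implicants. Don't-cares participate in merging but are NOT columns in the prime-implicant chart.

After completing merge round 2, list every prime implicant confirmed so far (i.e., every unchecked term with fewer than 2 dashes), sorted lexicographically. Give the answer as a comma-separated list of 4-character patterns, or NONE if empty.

[col 0] 0001*, 0010*, 0011*, 0100*, 0101*, 0110*, 0111*, 1000*, 1010*, 1011*, 1100*, 1111*
[col 1] -010*, -011*, -100, -111*, 0-01*, 0-10*, 0-11*, 00-1*, 001-*, 01-0*, 01-1*, 010-*, 011-*, 1-00, 1-11*, 10-0, 101-*
[col 2] --11, -01-, 0--1, 0-1-, 01--
Prime implicants: --11, -01-, -100, 0--1, 0-1-, 01--, 1-00, 10-0

-100, 1-00, 10-0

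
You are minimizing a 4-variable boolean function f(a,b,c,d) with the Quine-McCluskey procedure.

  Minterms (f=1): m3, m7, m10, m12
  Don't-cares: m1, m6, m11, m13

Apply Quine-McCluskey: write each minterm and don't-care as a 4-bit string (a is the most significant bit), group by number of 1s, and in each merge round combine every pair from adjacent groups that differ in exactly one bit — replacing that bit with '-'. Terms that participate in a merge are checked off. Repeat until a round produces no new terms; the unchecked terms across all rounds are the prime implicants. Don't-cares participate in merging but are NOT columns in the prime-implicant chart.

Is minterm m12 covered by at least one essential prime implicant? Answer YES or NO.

YES

size-2^0 implicants → 0001(✓)  0011(✓)  0110(✓)  0111(✓)  1010(✓)  1011(✓)  1100(✓)  1101(✓)
size-2^1 implicants → -011  0-11  00-1  011-  101-  110-
Unchecked terms (primes): -011, 0-11, 00-1, 011-, 101-, 110-
Minterm coverage:
  m3 ⊆ -011,0-11,00-1
  m7 ⊆ 0-11,011-
  m10 ⊆ 101- [E]
  m12 ⊆ 110- [E]
E = {101-, 110-}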